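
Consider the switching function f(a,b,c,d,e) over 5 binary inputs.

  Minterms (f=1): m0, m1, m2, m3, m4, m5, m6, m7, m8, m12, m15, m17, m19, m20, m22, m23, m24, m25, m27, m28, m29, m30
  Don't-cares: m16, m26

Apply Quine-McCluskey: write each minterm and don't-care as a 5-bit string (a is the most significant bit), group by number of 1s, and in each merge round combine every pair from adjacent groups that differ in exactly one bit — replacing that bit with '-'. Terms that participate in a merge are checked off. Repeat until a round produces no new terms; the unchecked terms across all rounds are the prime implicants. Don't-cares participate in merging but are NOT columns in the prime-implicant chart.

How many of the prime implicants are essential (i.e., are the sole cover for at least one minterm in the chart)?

Round 0: 00000✓ 00001✓ 00010✓ 00011✓ 00100✓ 00101✓ 00110✓ 00111✓ 01000✓ 01100✓ 01111✓ 10000✓ 10001✓ 10011✓ 10100✓ 10110✓ 10111✓ 11000✓ 11001✓ 11010✓ 11011✓ 11100✓ 11101✓ 11110✓
Round 1: -0000✓ -0001✓ -0011✓ -0100✓ -0110✓ -0111✓ -1000✓ -1100✓ 0-000✓ 0-100✓ 0-111 00-00✓ 00-01✓ 00-10✓ 00-11✓ 000-0✓ 000-1✓ 0000-✓ 0001-✓ 001-0✓ 001-1✓ 0010-✓ 0011-✓ 01-00✓ 1-000✓ 1-001✓ 1-011✓ 1-100✓ 1-110✓ 10-00✓ 10-11✓ 100-1✓ 1000-✓ 101-0✓ 1011-✓ 11-00✓ 11-01✓ 11-10✓ 110-0✓ 110-1✓ 1100-✓ 1101-✓ 111-0✓ 1110-✓
Round 2: --000✓ --100✓ -0-00✓ -0-11 -00-1 -000- -01-0 -011- -1-00✓ 0--00✓ 00--0✓ 00--1✓ 00-0-✓ 00-1-✓ 000--✓ 001--✓ 1--00✓ 1-0-1 1-00- 1-1-0 11--0 11-0- 110--
Round 3: ---00 00---
PIs = {---00, -0-11, -00-1, -000-, -01-0, -011-, 0-111, 00---, 1-0-1, 1-00-, 1-1-0, 11--0, 11-0-, 110--}
Coverage chart:
  m0: ---00,-000-,00---
  m1: -00-1,-000-,00---
  m2: 00--- ←essential
  m3: -0-11,-00-1,00---
  m4: ---00,-01-0,00---
  m5: 00--- ←essential
  m6: -01-0,-011-,00---
  m7: -0-11,-011-,0-111,00---
  m8: ---00 ←essential
  m12: ---00 ←essential
  m15: 0-111 ←essential
  m17: -00-1,-000-,1-0-1,1-00-
  m19: -0-11,-00-1,1-0-1
  m20: ---00,-01-0,1-1-0
  m22: -01-0,-011-,1-1-0
  m23: -0-11,-011-
  m24: ---00,1-00-,11--0,11-0-,110--
  m25: 1-0-1,1-00-,11-0-,110--
  m27: 1-0-1,110--
  m28: ---00,1-1-0,11--0,11-0-
  m29: 11-0- ←essential
  m30: 1-1-0,11--0
Essential: ---00, 0-111, 00---, 11-0-

4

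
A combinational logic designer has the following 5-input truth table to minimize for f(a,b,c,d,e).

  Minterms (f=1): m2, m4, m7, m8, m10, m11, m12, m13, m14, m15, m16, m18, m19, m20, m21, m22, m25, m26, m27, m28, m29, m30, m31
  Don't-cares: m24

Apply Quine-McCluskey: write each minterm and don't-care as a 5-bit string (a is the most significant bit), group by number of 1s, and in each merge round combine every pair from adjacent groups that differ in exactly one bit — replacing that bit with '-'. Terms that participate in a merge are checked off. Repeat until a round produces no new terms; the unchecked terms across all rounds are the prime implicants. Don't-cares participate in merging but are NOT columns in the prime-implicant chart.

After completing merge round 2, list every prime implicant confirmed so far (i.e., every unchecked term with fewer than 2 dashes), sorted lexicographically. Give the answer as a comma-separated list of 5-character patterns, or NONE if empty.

size-2^0 implicants → 00010(✓)  00100(✓)  00111(✓)  01000(✓)  01010(✓)  01011(✓)  01100(✓)  01101(✓)  01110(✓)  01111(✓)  10000(✓)  10010(✓)  10011(✓)  10100(✓)  10101(✓)  10110(✓)  11000(✓)  11001(✓)  11010(✓)  11011(✓)  11100(✓)  11101(✓)  11110(✓)  11111(✓)
size-2^1 implicants → -0010(✓)  -0100(✓)  -1000(✓)  -1010(✓)  -1011(✓)  -1100(✓)  -1101(✓)  -1110(✓)  -1111(✓)  0-010(✓)  0-100(✓)  0-111  01-00(✓)  01-10(✓)  01-11(✓)  010-0(✓)  0101-(✓)  011-0(✓)  011-1(✓)  0110-(✓)  0111-(✓)  1-000(✓)  1-010(✓)  1-011(✓)  1-100(✓)  1-101(✓)  1-110(✓)  10-00(✓)  10-10(✓)  100-0(✓)  1001-(✓)  101-0(✓)  1010-(✓)  11-00(✓)  11-01(✓)  11-10(✓)  11-11(✓)  110-0(✓)  110-1(✓)  1100-(✓)  1101-(✓)  111-0(✓)  111-1(✓)  1110-(✓)  1111-(✓)
size-2^2 implicants → --010  --100  -1-00(✓)  -1-10(✓)  -1-11(✓)  -10-0(✓)  -101-(✓)  -11-0(✓)  -11-1(✓)  -110-(✓)  -111-(✓)  01--0(✓)  01-1-(✓)  011--(✓)  1--00(✓)  1--10(✓)  1-0-0(✓)  1-01-  1-1-0(✓)  1-10-  10--0(✓)  11--0(✓)  11--1(✓)  11-0-(✓)  11-1-(✓)  110--(✓)  111--(✓)
size-2^3 implicants → -1--0  -1-1-  -11--  1---0  11---
Unchecked terms (primes): --010, --100, -1--0, -1-1-, -11--, 0-111, 1---0, 1-01-, 1-10-, 11---

0-111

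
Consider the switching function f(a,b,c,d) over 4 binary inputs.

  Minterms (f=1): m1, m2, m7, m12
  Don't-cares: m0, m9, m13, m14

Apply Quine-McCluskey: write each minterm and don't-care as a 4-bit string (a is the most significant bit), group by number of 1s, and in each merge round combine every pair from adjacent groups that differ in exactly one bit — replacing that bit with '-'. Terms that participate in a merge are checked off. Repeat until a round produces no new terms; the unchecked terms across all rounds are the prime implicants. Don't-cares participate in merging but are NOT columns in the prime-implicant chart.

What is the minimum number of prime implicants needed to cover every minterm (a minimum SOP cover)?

Round 0: 0000✓ 0001✓ 0010✓ 0111 1001✓ 1100✓ 1101✓ 1110✓
Round 1: -001 00-0 000- 1-01 11-0 110-
PIs = {-001, 00-0, 000-, 0111, 1-01, 11-0, 110-}
Coverage chart:
  m1: -001,000-
  m2: 00-0 ←essential
  m7: 0111 ←essential
  m12: 11-0,110-
Essential: 00-0, 0111
Petrick residual → -001, 11-0
Min cover (4 terms): b'c'd + a'b'd' + a'bcd + abd'

4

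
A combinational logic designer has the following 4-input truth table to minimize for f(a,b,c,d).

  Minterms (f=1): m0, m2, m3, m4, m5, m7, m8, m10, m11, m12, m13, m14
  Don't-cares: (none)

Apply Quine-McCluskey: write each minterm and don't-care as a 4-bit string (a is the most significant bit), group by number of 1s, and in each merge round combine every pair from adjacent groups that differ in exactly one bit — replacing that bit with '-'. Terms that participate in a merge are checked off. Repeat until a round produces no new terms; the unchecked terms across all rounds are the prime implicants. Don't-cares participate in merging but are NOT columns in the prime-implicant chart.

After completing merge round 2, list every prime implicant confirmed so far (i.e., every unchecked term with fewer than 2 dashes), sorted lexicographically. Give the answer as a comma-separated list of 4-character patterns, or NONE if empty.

[col 0] 0000*, 0010*, 0011*, 0100*, 0101*, 0111*, 1000*, 1010*, 1011*, 1100*, 1101*, 1110*
[col 1] -000*, -010*, -011*, -100*, -101*, 0-00*, 0-11, 00-0*, 001-*, 01-1, 010-*, 1-00*, 1-10*, 10-0*, 101-*, 11-0*, 110-*
[col 2] --00, -0-0, -01-, -10-, 1--0
Prime implicants: --00, -0-0, -01-, -10-, 0-11, 01-1, 1--0

0-11, 01-1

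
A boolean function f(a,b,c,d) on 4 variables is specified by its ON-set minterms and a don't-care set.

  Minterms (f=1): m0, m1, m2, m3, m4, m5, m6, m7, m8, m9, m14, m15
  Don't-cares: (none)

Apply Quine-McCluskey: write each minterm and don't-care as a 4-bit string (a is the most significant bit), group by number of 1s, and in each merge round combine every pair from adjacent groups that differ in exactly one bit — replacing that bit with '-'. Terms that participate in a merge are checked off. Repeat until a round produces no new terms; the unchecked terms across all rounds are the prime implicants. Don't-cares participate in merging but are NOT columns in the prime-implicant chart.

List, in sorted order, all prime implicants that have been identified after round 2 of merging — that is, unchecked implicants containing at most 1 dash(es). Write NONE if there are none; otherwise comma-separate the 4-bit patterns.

[col 0] 0000*, 0001*, 0010*, 0011*, 0100*, 0101*, 0110*, 0111*, 1000*, 1001*, 1110*, 1111*
[col 1] -000*, -001*, -110*, -111*, 0-00*, 0-01*, 0-10*, 0-11*, 00-0*, 00-1*, 000-*, 001-*, 01-0*, 01-1*, 010-*, 011-*, 100-*, 111-*
[col 2] -00-, -11-, 0--0*, 0--1*, 0-0-*, 0-1-*, 00--*, 01--*
[col 3] 0---
Prime implicants: -00-, -11-, 0---

NONE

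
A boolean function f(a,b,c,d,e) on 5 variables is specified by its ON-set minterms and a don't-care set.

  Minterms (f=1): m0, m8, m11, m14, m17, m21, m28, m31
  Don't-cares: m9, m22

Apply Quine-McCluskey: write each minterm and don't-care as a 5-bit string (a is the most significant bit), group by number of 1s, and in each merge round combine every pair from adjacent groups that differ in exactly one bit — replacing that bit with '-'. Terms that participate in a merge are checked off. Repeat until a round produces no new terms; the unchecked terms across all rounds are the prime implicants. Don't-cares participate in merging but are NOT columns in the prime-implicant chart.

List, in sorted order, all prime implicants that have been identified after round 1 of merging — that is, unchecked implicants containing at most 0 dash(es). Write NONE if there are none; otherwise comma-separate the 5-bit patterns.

size-2^0 implicants → 00000(✓)  01000(✓)  01001(✓)  01011(✓)  01110  10001(✓)  10101(✓)  10110  11100  11111
size-2^1 implicants → 0-000  010-1  0100-  10-01
Unchecked terms (primes): 0-000, 010-1, 0100-, 01110, 10-01, 10110, 11100, 11111

01110, 10110, 11100, 11111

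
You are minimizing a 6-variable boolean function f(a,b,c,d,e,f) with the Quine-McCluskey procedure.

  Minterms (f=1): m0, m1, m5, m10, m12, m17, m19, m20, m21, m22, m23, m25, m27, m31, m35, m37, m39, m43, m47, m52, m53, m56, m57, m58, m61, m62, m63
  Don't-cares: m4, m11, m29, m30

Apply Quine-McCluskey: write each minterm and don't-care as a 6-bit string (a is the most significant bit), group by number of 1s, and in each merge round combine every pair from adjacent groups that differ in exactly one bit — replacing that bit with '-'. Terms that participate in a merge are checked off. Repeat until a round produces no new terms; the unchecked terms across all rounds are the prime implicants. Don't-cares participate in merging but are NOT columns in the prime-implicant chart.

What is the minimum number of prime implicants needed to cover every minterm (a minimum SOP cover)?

Round 0: 000000✓ 000001✓ 000100✓ 000101✓ 001010✓ 001011✓ 001100✓ 010001✓ 010011✓ 010100✓ 010101✓ 010110✓ 010111✓ 011001✓ 011011✓ 011101✓ 011110✓ 011111✓ 100011✓ 100101✓ 100111✓ 101011✓ 101111✓ 110100✓ 110101✓ 111000✓ 111001✓ 111010✓ 111101✓ 111110✓ 111111✓
Round 1: -00101✓ -01011 -10100✓ -10101✓ -11001✓ -11101✓ -11110✓ -11111✓ 0-0001✓ 0-0100✓ 0-0101✓ 0-1011 00-100 000-00✓ 000-01✓ 00000-✓ 00010-✓ 00101- 01-001✓ 01-011✓ 01-101✓ 01-110✓ 01-111✓ 010-01✓ 010-11✓ 0100-1✓ 0101-0✓ 0101-1✓ 01010-✓ 01011-✓ 011-01✓ 011-11✓ 0110-1✓ 0111-1✓ 01111-✓ 1-0101✓ 1-1111 10-011✓ 10-111✓ 100-11✓ 1001-1 101-11✓ 11-101✓ 11010-✓ 111-01✓ 111-10 1110-0 11100- 1111-1✓ 11111-✓
Round 2: --0101 -1-101 -1010- -11-01 -111-1 -1111- 0-0-01 0-010- 000-0- 01--01✓ 01--11✓ 01-0-1✓ 01-1-1✓ 01-11- 010--1✓ 0101-- 011--1✓ 10--11
Round 3: 01---1
PIs = {--0101, -01011, -1-101, -1010-, -11-01, -111-1, -1111-, 0-0-01, 0-010-, 0-1011, 00-100, 000-0-, 00101-, 01---1, 01-11-, 0101--, 1-1111, 10--11, 1001-1, 111-10, 1110-0, 11100-}
Coverage chart:
  m0: 000-0- ←essential
  m1: 0-0-01,000-0-
  m5: --0101,0-0-01,0-010-,000-0-
  m10: 00101- ←essential
  m12: 00-100 ←essential
  m17: 0-0-01,01---1
  m19: 01---1 ←essential
  m20: -1010-,0-010-,0101--
  m21: --0101,-1-101,-1010-,0-0-01,0-010-,01---1,0101--
  m22: 01-11-,0101--
  m23: 01---1,01-11-,0101--
  m25: -11-01,01---1
  m27: 0-1011,01---1
  m31: -111-1,-1111-,01---1,01-11-
  m35: 10--11 ←essential
  m37: --0101,1001-1
  m39: 10--11,1001-1
  m43: -01011,10--11
  m47: 1-1111,10--11
  m52: -1010- ←essential
  m53: --0101,-1-101,-1010-
  m56: 1110-0,11100-
  m57: -11-01,11100-
  m58: 111-10,1110-0
  m61: -1-101,-11-01,-111-1
  m62: -1111-,111-10
  m63: -111-1,-1111-,1-1111
Essential: -1010-, 00-100, 000-0-, 00101-, 01---1, 10--11
Petrick residual → --0101, -11-01, -1111-, 01-11-, 1110-0
Min cover (11 terms): c'de'f + bc'de' + bce'f + bcde + a'b'de'f' + a'b'c'e' + a'b'cd'e + a'bf + a'bde + ab'ef + abcd'f'

11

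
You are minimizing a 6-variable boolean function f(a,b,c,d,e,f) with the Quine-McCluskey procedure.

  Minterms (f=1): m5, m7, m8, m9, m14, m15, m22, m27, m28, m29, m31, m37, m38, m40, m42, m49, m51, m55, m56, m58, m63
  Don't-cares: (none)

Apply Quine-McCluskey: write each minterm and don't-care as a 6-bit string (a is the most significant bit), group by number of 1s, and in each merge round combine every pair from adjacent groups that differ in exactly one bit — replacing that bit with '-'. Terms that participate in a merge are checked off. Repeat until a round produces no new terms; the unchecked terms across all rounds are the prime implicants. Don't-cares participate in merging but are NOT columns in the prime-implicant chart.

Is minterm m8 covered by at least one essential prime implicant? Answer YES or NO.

size-2^0 implicants → 000101(✓)  000111(✓)  001000(✓)  001001(✓)  001110(✓)  001111(✓)  010110  011011(✓)  011100(✓)  011101(✓)  011111(✓)  100101(✓)  100110  101000(✓)  101010(✓)  110001(✓)  110011(✓)  110111(✓)  111000(✓)  111010(✓)  111111(✓)
size-2^1 implicants → -00101  -01000  -11111  0-1111  00-111  0001-1  00100-  00111-  011-11  0111-1  01110-  1-1000(✓)  1-1010(✓)  1010-0(✓)  11-111  110-11  1100-1  1110-0(✓)
size-2^2 implicants → 1-10-0
Unchecked terms (primes): -00101, -01000, -11111, 0-1111, 00-111, 0001-1, 00100-, 00111-, 010110, 011-11, 0111-1, 01110-, 1-10-0, 100110, 11-111, 110-11, 1100-1
Minterm coverage:
  m5 ⊆ -00101,0001-1
  m7 ⊆ 00-111,0001-1
  m8 ⊆ -01000,00100-
  m9 ⊆ 00100- [E]
  m14 ⊆ 00111- [E]
  m15 ⊆ 0-1111,00-111,00111-
  m22 ⊆ 010110 [E]
  m27 ⊆ 011-11 [E]
  m28 ⊆ 01110- [E]
  m29 ⊆ 0111-1,01110-
  m31 ⊆ -11111,0-1111,011-11,0111-1
  m37 ⊆ -00101 [E]
  m38 ⊆ 100110 [E]
  m40 ⊆ -01000,1-10-0
  m42 ⊆ 1-10-0 [E]
  m49 ⊆ 1100-1 [E]
  m51 ⊆ 110-11,1100-1
  m55 ⊆ 11-111,110-11
  m56 ⊆ 1-10-0 [E]
  m58 ⊆ 1-10-0 [E]
  m63 ⊆ -11111,11-111
E = {-00101, 00100-, 00111-, 010110, 011-11, 01110-, 1-10-0, 100110, 1100-1}

YES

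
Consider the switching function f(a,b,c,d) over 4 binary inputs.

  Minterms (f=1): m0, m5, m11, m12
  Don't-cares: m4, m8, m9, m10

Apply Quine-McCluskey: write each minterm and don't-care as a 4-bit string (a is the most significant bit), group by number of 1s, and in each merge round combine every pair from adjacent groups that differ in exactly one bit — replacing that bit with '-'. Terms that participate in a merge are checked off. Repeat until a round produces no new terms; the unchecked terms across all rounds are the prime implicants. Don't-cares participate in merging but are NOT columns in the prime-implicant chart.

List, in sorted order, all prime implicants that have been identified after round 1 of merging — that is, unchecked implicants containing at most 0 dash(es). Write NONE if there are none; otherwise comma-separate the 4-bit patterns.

NONE

Round 0: 0000✓ 0100✓ 0101✓ 1000✓ 1001✓ 1010✓ 1011✓ 1100✓
Round 1: -000✓ -100✓ 0-00✓ 010- 1-00✓ 10-0✓ 10-1✓ 100-✓ 101-✓
Round 2: --00 10--
PIs = {--00, 010-, 10--}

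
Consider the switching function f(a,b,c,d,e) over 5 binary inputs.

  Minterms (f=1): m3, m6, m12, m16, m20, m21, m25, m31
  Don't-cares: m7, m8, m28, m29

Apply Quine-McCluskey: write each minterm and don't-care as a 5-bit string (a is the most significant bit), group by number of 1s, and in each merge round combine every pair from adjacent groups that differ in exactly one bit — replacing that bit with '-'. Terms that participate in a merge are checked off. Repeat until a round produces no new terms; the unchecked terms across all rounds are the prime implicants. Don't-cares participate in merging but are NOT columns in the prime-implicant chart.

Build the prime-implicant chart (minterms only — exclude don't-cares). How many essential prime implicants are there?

6

[col 0] 00011*, 00110*, 00111*, 01000*, 01100*, 10000*, 10100*, 10101*, 11001*, 11100*, 11101*, 11111*
[col 1] -1100, 00-11, 0011-, 01-00, 1-100*, 1-101*, 10-00, 1010-*, 11-01, 111-1, 1110-*
[col 2] 1-10-
Prime implicants: -1100, 00-11, 0011-, 01-00, 1-10-, 10-00, 11-01, 111-1
PI chart (minterm → PIs covering it):
  3 | 00-11  (sole → essential)
  6 | 0011-  (sole → essential)
  12 | -1100,01-00
  16 | 10-00  (sole → essential)
  20 | 1-10-,10-00
  21 | 1-10-  (sole → essential)
  25 | 11-01  (sole → essential)
  31 | 111-1  (sole → essential)
Essential prime implicants: 00-11, 0011-, 1-10-, 10-00, 11-01, 111-1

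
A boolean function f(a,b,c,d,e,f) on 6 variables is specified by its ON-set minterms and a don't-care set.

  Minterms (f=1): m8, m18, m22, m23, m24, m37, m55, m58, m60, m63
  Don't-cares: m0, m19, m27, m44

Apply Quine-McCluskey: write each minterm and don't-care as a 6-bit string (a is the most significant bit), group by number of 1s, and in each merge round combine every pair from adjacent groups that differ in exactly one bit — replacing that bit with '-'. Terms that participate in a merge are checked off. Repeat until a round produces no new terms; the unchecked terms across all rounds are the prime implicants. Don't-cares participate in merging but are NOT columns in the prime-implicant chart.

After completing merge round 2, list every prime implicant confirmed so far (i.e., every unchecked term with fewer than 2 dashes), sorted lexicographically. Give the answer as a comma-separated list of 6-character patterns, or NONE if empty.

-10111, 0-1000, 00-000, 01-011, 1-1100, 100101, 11-111, 111010

[col 0] 000000*, 001000*, 010010*, 010011*, 010110*, 010111*, 011000*, 011011*, 100101, 101100*, 110111*, 111010, 111100*, 111111*
[col 1] -10111, 0-1000, 00-000, 01-011, 010-10*, 010-11*, 01001-*, 01011-*, 1-1100, 11-111
[col 2] 010-1-
Prime implicants: -10111, 0-1000, 00-000, 01-011, 010-1-, 1-1100, 100101, 11-111, 111010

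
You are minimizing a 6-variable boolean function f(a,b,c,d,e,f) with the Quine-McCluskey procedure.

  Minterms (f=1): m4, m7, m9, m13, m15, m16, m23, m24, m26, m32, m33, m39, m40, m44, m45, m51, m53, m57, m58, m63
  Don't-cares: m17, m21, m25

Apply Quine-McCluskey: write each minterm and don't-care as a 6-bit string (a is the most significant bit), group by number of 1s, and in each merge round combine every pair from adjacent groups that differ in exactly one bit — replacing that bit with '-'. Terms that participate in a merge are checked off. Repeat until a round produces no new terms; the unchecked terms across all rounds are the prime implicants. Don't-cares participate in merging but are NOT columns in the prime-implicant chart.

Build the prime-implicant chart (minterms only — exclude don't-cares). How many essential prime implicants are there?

9

Round 0: 000100 000111✓ 001001✓ 001101✓ 001111✓ 010000✓ 010001✓ 010101✓ 010111✓ 011000✓ 011001✓ 011010✓ 100000✓ 100001✓ 100111✓ 101000✓ 101100✓ 101101✓ 110011 110101✓ 111001✓ 111010✓ 111111
Round 1: -00111 -01101 -10101 -11001 -11010 0-0111 0-1001 00-111 001-01 0011-1 01-000✓ 01-001✓ 010-01 01000-✓ 0101-1 0110-0 01100-✓ 10-000 10000- 101-00 10110-
Round 2: 01-00-
PIs = {-00111, -01101, -10101, -11001, -11010, 0-0111, 0-1001, 00-111, 000100, 001-01, 0011-1, 01-00-, 010-01, 0101-1, 0110-0, 10-000, 10000-, 101-00, 10110-, 110011, 111111}
Coverage chart:
  m4: 000100 ←essential
  m7: -00111,0-0111,00-111
  m9: 0-1001,001-01
  m13: -01101,001-01,0011-1
  m15: 00-111,0011-1
  m16: 01-00- ←essential
  m23: 0-0111,0101-1
  m24: 01-00-,0110-0
  m26: -11010,0110-0
  m32: 10-000,10000-
  m33: 10000- ←essential
  m39: -00111 ←essential
  m40: 10-000,101-00
  m44: 101-00,10110-
  m45: -01101,10110-
  m51: 110011 ←essential
  m53: -10101 ←essential
  m57: -11001 ←essential
  m58: -11010 ←essential
  m63: 111111 ←essential
Essential: -00111, -10101, -11001, -11010, 000100, 01-00-, 10000-, 110011, 111111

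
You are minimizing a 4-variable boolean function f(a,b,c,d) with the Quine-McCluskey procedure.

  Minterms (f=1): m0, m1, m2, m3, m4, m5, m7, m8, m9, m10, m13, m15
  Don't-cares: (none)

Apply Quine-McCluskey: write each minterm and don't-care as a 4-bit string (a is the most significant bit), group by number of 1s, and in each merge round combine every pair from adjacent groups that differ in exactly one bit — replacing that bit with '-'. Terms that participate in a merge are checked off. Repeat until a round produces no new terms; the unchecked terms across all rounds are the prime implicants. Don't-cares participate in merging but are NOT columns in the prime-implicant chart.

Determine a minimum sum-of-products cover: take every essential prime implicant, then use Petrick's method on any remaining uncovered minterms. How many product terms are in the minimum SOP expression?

size-2^0 implicants → 0000(✓)  0001(✓)  0010(✓)  0011(✓)  0100(✓)  0101(✓)  0111(✓)  1000(✓)  1001(✓)  1010(✓)  1101(✓)  1111(✓)
size-2^1 implicants → -000(✓)  -001(✓)  -010(✓)  -101(✓)  -111(✓)  0-00(✓)  0-01(✓)  0-11(✓)  00-0(✓)  00-1(✓)  000-(✓)  001-(✓)  01-1(✓)  010-(✓)  1-01(✓)  10-0(✓)  100-(✓)  11-1(✓)
size-2^2 implicants → --01  -0-0  -00-  -1-1  0--1  0-0-  00--
Unchecked terms (primes): --01, -0-0, -00-, -1-1, 0--1, 0-0-, 00--
Minterm coverage:
  m0 ⊆ -0-0,-00-,0-0-,00--
  m1 ⊆ --01,-00-,0--1,0-0-,00--
  m2 ⊆ -0-0,00--
  m3 ⊆ 0--1,00--
  m4 ⊆ 0-0- [E]
  m5 ⊆ --01,-1-1,0--1,0-0-
  m7 ⊆ -1-1,0--1
  m8 ⊆ -0-0,-00-
  m9 ⊆ --01,-00-
  m10 ⊆ -0-0 [E]
  m13 ⊆ --01,-1-1
  m15 ⊆ -1-1 [E]
E = {-0-0, -1-1, 0-0-}
Petrick residual → --01, 0--1
Cover = c'd + b'd' + bd + a'd + a'c'  |cover|=5

5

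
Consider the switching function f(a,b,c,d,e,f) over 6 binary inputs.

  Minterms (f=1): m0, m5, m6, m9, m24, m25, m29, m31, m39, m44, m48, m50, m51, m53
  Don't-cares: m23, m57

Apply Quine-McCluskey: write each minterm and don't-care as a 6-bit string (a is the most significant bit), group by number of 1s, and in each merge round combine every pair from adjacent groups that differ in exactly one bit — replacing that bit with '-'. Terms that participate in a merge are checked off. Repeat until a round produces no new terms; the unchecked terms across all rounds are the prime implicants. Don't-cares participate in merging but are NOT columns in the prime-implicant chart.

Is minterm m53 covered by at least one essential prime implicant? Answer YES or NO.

[col 0] 000000, 000101, 000110, 001001*, 010111*, 011000*, 011001*, 011101*, 011111*, 100111, 101100, 110000*, 110010*, 110011*, 110101, 111001*
[col 1] -11001, 0-1001, 01-111, 011-01, 01100-, 0111-1, 1100-0, 11001-
Prime implicants: -11001, 0-1001, 000000, 000101, 000110, 01-111, 011-01, 01100-, 0111-1, 100111, 101100, 1100-0, 11001-, 110101
PI chart (minterm → PIs covering it):
  0 | 000000  (sole → essential)
  5 | 000101  (sole → essential)
  6 | 000110  (sole → essential)
  9 | 0-1001  (sole → essential)
  24 | 01100-  (sole → essential)
  25 | -11001,0-1001,011-01,01100-
  29 | 011-01,0111-1
  31 | 01-111,0111-1
  39 | 100111  (sole → essential)
  44 | 101100  (sole → essential)
  48 | 1100-0  (sole → essential)
  50 | 1100-0,11001-
  51 | 11001-  (sole → essential)
  53 | 110101  (sole → essential)
Essential prime implicants: 0-1001, 000000, 000101, 000110, 01100-, 100111, 101100, 1100-0, 11001-, 110101

YES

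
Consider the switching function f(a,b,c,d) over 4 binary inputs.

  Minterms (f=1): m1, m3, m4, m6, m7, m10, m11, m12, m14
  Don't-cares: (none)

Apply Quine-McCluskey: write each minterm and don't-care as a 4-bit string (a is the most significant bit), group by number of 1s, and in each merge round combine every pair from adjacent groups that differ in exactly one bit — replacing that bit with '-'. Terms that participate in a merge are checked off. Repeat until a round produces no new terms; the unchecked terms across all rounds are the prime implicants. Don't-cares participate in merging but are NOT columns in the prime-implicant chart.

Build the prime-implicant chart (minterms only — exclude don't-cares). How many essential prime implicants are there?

size-2^0 implicants → 0001(✓)  0011(✓)  0100(✓)  0110(✓)  0111(✓)  1010(✓)  1011(✓)  1100(✓)  1110(✓)
size-2^1 implicants → -011  -100(✓)  -110(✓)  0-11  00-1  01-0(✓)  011-  1-10  101-  11-0(✓)
size-2^2 implicants → -1-0
Unchecked terms (primes): -011, -1-0, 0-11, 00-1, 011-, 1-10, 101-
Minterm coverage:
  m1 ⊆ 00-1 [E]
  m3 ⊆ -011,0-11,00-1
  m4 ⊆ -1-0 [E]
  m6 ⊆ -1-0,011-
  m7 ⊆ 0-11,011-
  m10 ⊆ 1-10,101-
  m11 ⊆ -011,101-
  m12 ⊆ -1-0 [E]
  m14 ⊆ -1-0,1-10
E = {-1-0, 00-1}

2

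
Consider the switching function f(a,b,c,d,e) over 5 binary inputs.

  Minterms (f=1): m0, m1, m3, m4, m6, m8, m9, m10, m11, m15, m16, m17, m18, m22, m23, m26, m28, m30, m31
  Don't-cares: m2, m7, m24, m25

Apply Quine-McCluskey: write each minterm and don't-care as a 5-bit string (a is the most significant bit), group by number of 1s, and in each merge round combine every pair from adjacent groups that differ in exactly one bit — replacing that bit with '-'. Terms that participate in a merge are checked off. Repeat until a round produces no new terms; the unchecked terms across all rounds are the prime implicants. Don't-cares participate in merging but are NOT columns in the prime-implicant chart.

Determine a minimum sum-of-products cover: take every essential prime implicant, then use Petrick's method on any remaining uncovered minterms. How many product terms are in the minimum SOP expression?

size-2^0 implicants → 00000(✓)  00001(✓)  00010(✓)  00011(✓)  00100(✓)  00110(✓)  00111(✓)  01000(✓)  01001(✓)  01010(✓)  01011(✓)  01111(✓)  10000(✓)  10001(✓)  10010(✓)  10110(✓)  10111(✓)  11000(✓)  11001(✓)  11010(✓)  11100(✓)  11110(✓)  11111(✓)
size-2^1 implicants → -0000(✓)  -0001(✓)  -0010(✓)  -0110(✓)  -0111(✓)  -1000(✓)  -1001(✓)  -1010(✓)  -1111(✓)  0-000(✓)  0-001(✓)  0-010(✓)  0-011(✓)  0-111(✓)  00-00(✓)  00-10(✓)  00-11(✓)  000-0(✓)  000-1(✓)  0000-(✓)  0001-(✓)  001-0(✓)  0011-(✓)  01-11(✓)  010-0(✓)  010-1(✓)  0100-(✓)  0101-(✓)  1-000(✓)  1-001(✓)  1-010(✓)  1-110(✓)  1-111(✓)  10-10(✓)  100-0(✓)  1000-(✓)  1011-(✓)  11-00(✓)  11-10(✓)  110-0(✓)  1100-(✓)  111-0(✓)  1111-(✓)
size-2^2 implicants → --000(✓)  --001(✓)  --010(✓)  --111  -0-10  -00-0(✓)  -000-(✓)  -011-  -10-0(✓)  -100-(✓)  0--11  0-0-0(✓)  0-0-1(✓)  0-00-(✓)  0-01-(✓)  00--0  00-1-  000--(✓)  010--(✓)  1--10  1-0-0(✓)  1-00-(✓)  1-11-  11--0
size-2^3 implicants → --0-0  --00-  0-0--
Unchecked terms (primes): --0-0, --00-, --111, -0-10, -011-, 0--11, 0-0--, 00--0, 00-1-, 1--10, 1-11-, 11--0
Minterm coverage:
  m0 ⊆ --0-0,--00-,0-0--,00--0
  m1 ⊆ --00-,0-0--
  m3 ⊆ 0--11,0-0--,00-1-
  m4 ⊆ 00--0 [E]
  m6 ⊆ -0-10,-011-,00--0,00-1-
  m8 ⊆ --0-0,--00-,0-0--
  m9 ⊆ --00-,0-0--
  m10 ⊆ --0-0,0-0--
  m11 ⊆ 0--11,0-0--
  m15 ⊆ --111,0--11
  m16 ⊆ --0-0,--00-
  m17 ⊆ --00- [E]
  m18 ⊆ --0-0,-0-10,1--10
  m22 ⊆ -0-10,-011-,1--10,1-11-
  m23 ⊆ --111,-011-,1-11-
  m26 ⊆ --0-0,1--10,11--0
  m28 ⊆ 11--0 [E]
  m30 ⊆ 1--10,1-11-,11--0
  m31 ⊆ --111,1-11-
E = {--00-, 00--0, 11--0}
Petrick residual → --0-0, 0--11, 1-11-
Cover = c'e' + c'd' + a'de + a'b'e' + acd + abe'  |cover|=6

6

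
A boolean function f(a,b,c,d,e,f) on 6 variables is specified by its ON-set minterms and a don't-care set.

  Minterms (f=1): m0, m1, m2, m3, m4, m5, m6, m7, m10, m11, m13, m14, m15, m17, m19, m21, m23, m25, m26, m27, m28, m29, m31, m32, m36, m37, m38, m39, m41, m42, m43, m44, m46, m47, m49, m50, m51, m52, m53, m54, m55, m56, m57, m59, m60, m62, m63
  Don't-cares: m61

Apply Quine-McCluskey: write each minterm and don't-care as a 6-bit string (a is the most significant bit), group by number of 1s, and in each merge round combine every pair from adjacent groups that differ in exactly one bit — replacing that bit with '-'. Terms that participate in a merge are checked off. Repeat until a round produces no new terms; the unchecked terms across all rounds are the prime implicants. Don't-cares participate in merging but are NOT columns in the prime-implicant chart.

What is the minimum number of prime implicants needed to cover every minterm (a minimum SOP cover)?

12

size-2^0 implicants → 000000(✓)  000001(✓)  000010(✓)  000011(✓)  000100(✓)  000101(✓)  000110(✓)  000111(✓)  001010(✓)  001011(✓)  001101(✓)  001110(✓)  001111(✓)  010001(✓)  010011(✓)  010101(✓)  010111(✓)  011001(✓)  011010(✓)  011011(✓)  011100(✓)  011101(✓)  011111(✓)  100000(✓)  100100(✓)  100101(✓)  100110(✓)  100111(✓)  101001(✓)  101010(✓)  101011(✓)  101100(✓)  101110(✓)  101111(✓)  110001(✓)  110010(✓)  110011(✓)  110100(✓)  110101(✓)  110110(✓)  110111(✓)  111000(✓)  111001(✓)  111011(✓)  111100(✓)  111101(✓)  111110(✓)  111111(✓)
size-2^1 implicants → -00000(✓)  -00100(✓)  -00101(✓)  -00110(✓)  -00111(✓)  -01010(✓)  -01011(✓)  -01110(✓)  -01111(✓)  -10001(✓)  -10011(✓)  -10101(✓)  -10111(✓)  -11001(✓)  -11011(✓)  -11100(✓)  -11101(✓)  -11111(✓)  0-0001(✓)  0-0011(✓)  0-0101(✓)  0-0111(✓)  0-1010(✓)  0-1011(✓)  0-1101(✓)  0-1111(✓)  00-010(✓)  00-011(✓)  00-101(✓)  00-110(✓)  00-111(✓)  000-00(✓)  000-01(✓)  000-10(✓)  000-11(✓)  0000-0(✓)  0000-1(✓)  00000-(✓)  00001-(✓)  0001-0(✓)  0001-1(✓)  00010-(✓)  00011-(✓)  001-10(✓)  001-11(✓)  00101-(✓)  0011-1(✓)  00111-(✓)  01-001(✓)  01-011(✓)  01-101(✓)  01-111(✓)  010-01(✓)  010-11(✓)  0100-1(✓)  0101-1(✓)  011-01(✓)  011-11(✓)  0110-1(✓)  01101-(✓)  0111-1(✓)  01110-(✓)  1-0100(✓)  1-0101(✓)  1-0110(✓)  1-0111(✓)  1-1001(✓)  1-1011(✓)  1-1100(✓)  1-1110(✓)  1-1111(✓)  10-100(✓)  10-110(✓)  10-111(✓)  100-00(✓)  1001-0(✓)  1001-1(✓)  10010-(✓)  10011-(✓)  101-10(✓)  101-11(✓)  1010-1(✓)  10101-(✓)  1011-0(✓)  10111-(✓)  11-001(✓)  11-011(✓)  11-100(✓)  11-101(✓)  11-110(✓)  11-111(✓)  110-01(✓)  110-10(✓)  110-11(✓)  1100-1(✓)  11001-(✓)  1101-0(✓)  1101-1(✓)  11010-(✓)  11011-(✓)  111-00(✓)  111-01(✓)  111-11(✓)  1110-1(✓)  11100-(✓)  1111-0(✓)  1111-1(✓)  11110-(✓)  11111-(✓)
size-2^2 implicants → --0101(✓)  --0111(✓)  --1011(✓)  --1111(✓)  -0-110(✓)  -0-111(✓)  -00-00  -001-0(✓)  -001-1(✓)  -0010-(✓)  -0011-(✓)  -01-10(✓)  -01-11(✓)  -0101-(✓)  -0111-(✓)  -1-001(✓)  -1-011(✓)  -1-101(✓)  -1-111(✓)  -10-01(✓)  -10-11(✓)  -100-1(✓)  -101-1(✓)  -11-01(✓)  -11-11(✓)  -110-1(✓)  -111-1(✓)  -1110-  0--011(✓)  0--101(✓)  0--111(✓)  0-0-01(✓)  0-0-11(✓)  0-00-1(✓)  0-01-1(✓)  0-1-11(✓)  0-101-  0-11-1(✓)  00--10(✓)  00--11(✓)  00-01-(✓)  00-1-1(✓)  00-11-(✓)  000--0(✓)  000--1(✓)  000-0-(✓)  000-1-(✓)  0000--(✓)  0001--(✓)  001-1-(✓)  01--01(✓)  01--11(✓)  01-0-1(✓)  01-1-1(✓)  010--1(✓)  011--1(✓)  1--100(✓)  1--110(✓)  1--111(✓)  1-01-0(✓)  1-01-1(✓)  1-010-(✓)  1-011-(✓)  1-1-11(✓)  1-10-1  1-11-0(✓)  1-111-(✓)  10-1-0(✓)  10-11-(✓)  1001--(✓)  101-1-(✓)  11--01(✓)  11--11(✓)  11-0-1(✓)  11-1-0(✓)  11-1-1(✓)  11-10-(✓)  11-11-(✓)  110--1(✓)  110-1-  1101--(✓)  111--1(✓)  111-0-  1111--(✓)
size-2^3 implicants → ---111  --01-1  --1-11  -0-11-  -001--  -01-1-  -1--01(✓)  -1--11(✓)  -1-0-1(✓)  -1-1-1(✓)  -10--1(✓)  -11--1(✓)  0---11  0--1-1  0-0--1  00--1-  000---  01---1(✓)  1--1-0  1--11-  1-01--  11---1(✓)  11-1--
size-2^4 implicants → -1---1
Unchecked terms (primes): ---111, --01-1, --1-11, -0-11-, -00-00, -001--, -01-1-, -1---1, -1110-, 0---11, 0--1-1, 0-0--1, 0-101-, 00--1-, 000---, 1--1-0, 1--11-, 1-01--, 1-10-1, 11-1--, 110-1-, 111-0-
Minterm coverage:
  m0 ⊆ -00-00,000---
  m1 ⊆ 0-0--1,000---
  m2 ⊆ 00--1-,000---
  m3 ⊆ 0---11,0-0--1,00--1-,000---
  m4 ⊆ -00-00,-001--,000---
  m5 ⊆ --01-1,-001--,0--1-1,0-0--1,000---
  m6 ⊆ -0-11-,-001--,00--1-,000---
  m7 ⊆ ---111,--01-1,-0-11-,-001--,0---11,0--1-1,0-0--1,00--1-,000---
  m10 ⊆ -01-1-,0-101-,00--1-
  m11 ⊆ --1-11,-01-1-,0---11,0-101-,00--1-
  m13 ⊆ 0--1-1 [E]
  m14 ⊆ -0-11-,-01-1-,00--1-
  m15 ⊆ ---111,--1-11,-0-11-,-01-1-,0---11,0--1-1,00--1-
  m17 ⊆ -1---1,0-0--1
  m19 ⊆ -1---1,0---11,0-0--1
  m21 ⊆ --01-1,-1---1,0--1-1,0-0--1
  m23 ⊆ ---111,--01-1,-1---1,0---11,0--1-1,0-0--1
  m25 ⊆ -1---1 [E]
  m26 ⊆ 0-101- [E]
  m27 ⊆ --1-11,-1---1,0---11,0-101-
  m28 ⊆ -1110- [E]
  m29 ⊆ -1---1,-1110-,0--1-1
  m31 ⊆ ---111,--1-11,-1---1,0---11,0--1-1
  m32 ⊆ -00-00 [E]
  m36 ⊆ -00-00,-001--,1--1-0,1-01--
  m37 ⊆ --01-1,-001--,1-01--
  m38 ⊆ -0-11-,-001--,1--1-0,1--11-,1-01--
  m39 ⊆ ---111,--01-1,-0-11-,-001--,1--11-,1-01--
  m41 ⊆ 1-10-1 [E]
  m42 ⊆ -01-1- [E]
  m43 ⊆ --1-11,-01-1-,1-10-1
  m44 ⊆ 1--1-0 [E]
  m46 ⊆ -0-11-,-01-1-,1--1-0,1--11-
  m47 ⊆ ---111,--1-11,-0-11-,-01-1-,1--11-
  m49 ⊆ -1---1 [E]
  m50 ⊆ 110-1- [E]
  m51 ⊆ -1---1,110-1-
  m52 ⊆ 1--1-0,1-01--,11-1--
  m53 ⊆ --01-1,-1---1,1-01--,11-1--
  m54 ⊆ 1--1-0,1--11-,1-01--,11-1--,110-1-
  m55 ⊆ ---111,--01-1,-1---1,1--11-,1-01--,11-1--,110-1-
  m56 ⊆ 111-0- [E]
  m57 ⊆ -1---1,1-10-1,111-0-
  m59 ⊆ --1-11,-1---1,1-10-1
  m60 ⊆ -1110-,1--1-0,11-1--,111-0-
  m62 ⊆ 1--1-0,1--11-,11-1--
  m63 ⊆ ---111,--1-11,-1---1,1--11-,11-1--
E = {-00-00, -01-1-, -1---1, -1110-, 0--1-1, 0-101-, 1--1-0, 1-10-1, 110-1-, 111-0-}
Petrick residual → --01-1, 000---
Cover = c'df + b'c'e'f' + b'ce + bf + bcde' + a'df + a'cd'e + a'b'c' + adf' + acd'f + abc'e + abce'  |cover|=12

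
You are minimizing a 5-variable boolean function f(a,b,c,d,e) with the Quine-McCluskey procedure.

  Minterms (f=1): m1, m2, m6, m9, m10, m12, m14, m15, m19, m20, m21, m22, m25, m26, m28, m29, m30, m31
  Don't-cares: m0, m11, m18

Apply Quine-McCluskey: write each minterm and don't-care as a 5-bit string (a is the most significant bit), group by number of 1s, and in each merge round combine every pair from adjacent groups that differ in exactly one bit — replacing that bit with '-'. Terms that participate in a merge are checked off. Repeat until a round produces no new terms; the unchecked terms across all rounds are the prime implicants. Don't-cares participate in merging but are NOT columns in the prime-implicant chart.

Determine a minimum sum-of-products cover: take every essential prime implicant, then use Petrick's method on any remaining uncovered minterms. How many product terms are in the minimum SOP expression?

size-2^0 implicants → 00000(✓)  00001(✓)  00010(✓)  00110(✓)  01001(✓)  01010(✓)  01011(✓)  01100(✓)  01110(✓)  01111(✓)  10010(✓)  10011(✓)  10100(✓)  10101(✓)  10110(✓)  11001(✓)  11010(✓)  11100(✓)  11101(✓)  11110(✓)  11111(✓)
size-2^1 implicants → -0010(✓)  -0110(✓)  -1001  -1010(✓)  -1100(✓)  -1110(✓)  -1111(✓)  0-001  0-010(✓)  0-110(✓)  00-10(✓)  000-0  0000-  01-10(✓)  01-11(✓)  010-1  0101-(✓)  011-0(✓)  0111-(✓)  1-010(✓)  1-100(✓)  1-101(✓)  1-110(✓)  10-10(✓)  1001-  101-0(✓)  1010-(✓)  11-01  11-10(✓)  111-0(✓)  111-1(✓)  1110-(✓)  1111-(✓)
size-2^2 implicants → --010(✓)  --110(✓)  -0-10(✓)  -1-10(✓)  -11-0  -111-  0--10(✓)  01-1-  1--10(✓)  1-1-0  1-10-  111--
size-2^3 implicants → ---10
Unchecked terms (primes): ---10, -1001, -11-0, -111-, 0-001, 000-0, 0000-, 01-1-, 010-1, 1-1-0, 1-10-, 1001-, 11-01, 111--
Minterm coverage:
  m1 ⊆ 0-001,0000-
  m2 ⊆ ---10,000-0
  m6 ⊆ ---10 [E]
  m9 ⊆ -1001,0-001,010-1
  m10 ⊆ ---10,01-1-
  m12 ⊆ -11-0 [E]
  m14 ⊆ ---10,-11-0,-111-,01-1-
  m15 ⊆ -111-,01-1-
  m19 ⊆ 1001- [E]
  m20 ⊆ 1-1-0,1-10-
  m21 ⊆ 1-10- [E]
  m22 ⊆ ---10,1-1-0
  m25 ⊆ -1001,11-01
  m26 ⊆ ---10 [E]
  m28 ⊆ -11-0,1-1-0,1-10-,111--
  m29 ⊆ 1-10-,11-01,111--
  m30 ⊆ ---10,-11-0,-111-,1-1-0,111--
  m31 ⊆ -111-,111--
E = {---10, -11-0, 1-10-, 1001-}
Petrick residual → -1001, -111-, 0-001
Cover = de' + bc'd'e + bce' + bcd + a'c'd'e + acd' + ab'c'd  |cover|=7

7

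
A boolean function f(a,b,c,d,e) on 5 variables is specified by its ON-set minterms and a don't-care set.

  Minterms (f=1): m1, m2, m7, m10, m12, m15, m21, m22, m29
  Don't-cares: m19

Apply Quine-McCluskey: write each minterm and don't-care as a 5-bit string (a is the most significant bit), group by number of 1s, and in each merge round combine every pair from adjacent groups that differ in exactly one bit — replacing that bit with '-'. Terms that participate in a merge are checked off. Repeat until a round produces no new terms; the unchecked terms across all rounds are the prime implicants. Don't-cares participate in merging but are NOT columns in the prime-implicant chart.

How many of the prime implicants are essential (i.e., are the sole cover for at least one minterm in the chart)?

Round 0: 00001 00010✓ 00111✓ 01010✓ 01100 01111✓ 10011 10101✓ 10110 11101✓
Round 1: 0-010 0-111 1-101
PIs = {0-010, 0-111, 00001, 01100, 1-101, 10011, 10110}
Coverage chart:
  m1: 00001 ←essential
  m2: 0-010 ←essential
  m7: 0-111 ←essential
  m10: 0-010 ←essential
  m12: 01100 ←essential
  m15: 0-111 ←essential
  m21: 1-101 ←essential
  m22: 10110 ←essential
  m29: 1-101 ←essential
Essential: 0-010, 0-111, 00001, 01100, 1-101, 10110

6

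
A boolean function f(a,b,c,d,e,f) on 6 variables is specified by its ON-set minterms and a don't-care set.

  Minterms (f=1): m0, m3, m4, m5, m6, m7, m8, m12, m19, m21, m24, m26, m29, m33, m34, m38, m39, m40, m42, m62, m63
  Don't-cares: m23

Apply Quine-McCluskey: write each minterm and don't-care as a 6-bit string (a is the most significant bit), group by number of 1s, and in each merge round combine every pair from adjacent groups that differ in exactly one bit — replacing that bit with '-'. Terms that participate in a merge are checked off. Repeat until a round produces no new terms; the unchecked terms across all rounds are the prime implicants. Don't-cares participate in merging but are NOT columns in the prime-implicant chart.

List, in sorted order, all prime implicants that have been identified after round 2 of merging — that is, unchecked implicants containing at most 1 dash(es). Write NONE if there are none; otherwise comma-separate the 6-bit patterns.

-01000, 0-1000, 01-101, 0110-0, 10-010, 100-10, 100001, 1010-0, 11111-

Round 0: 000000✓ 000011✓ 000100✓ 000101✓ 000110✓ 000111✓ 001000✓ 001100✓ 010011✓ 010101✓ 010111✓ 011000✓ 011010✓ 011101✓ 100001 100010✓ 100110✓ 100111✓ 101000✓ 101010✓ 111110✓ 111111✓
Round 1: -00110✓ -00111✓ -01000 0-0011✓ 0-0101✓ 0-0111✓ 0-1000 00-000✓ 00-100✓ 000-00✓ 000-11✓ 0001-0✓ 0001-1✓ 00010-✓ 00011-✓ 001-00✓ 01-101 010-11✓ 0101-1✓ 0110-0 10-010 100-10 10011-✓ 1010-0 11111-
Round 2: -0011- 0-0-11 0-01-1 00--00 0001--
PIs = {-0011-, -01000, 0-0-11, 0-01-1, 0-1000, 00--00, 0001--, 01-101, 0110-0, 10-010, 100-10, 100001, 1010-0, 11111-}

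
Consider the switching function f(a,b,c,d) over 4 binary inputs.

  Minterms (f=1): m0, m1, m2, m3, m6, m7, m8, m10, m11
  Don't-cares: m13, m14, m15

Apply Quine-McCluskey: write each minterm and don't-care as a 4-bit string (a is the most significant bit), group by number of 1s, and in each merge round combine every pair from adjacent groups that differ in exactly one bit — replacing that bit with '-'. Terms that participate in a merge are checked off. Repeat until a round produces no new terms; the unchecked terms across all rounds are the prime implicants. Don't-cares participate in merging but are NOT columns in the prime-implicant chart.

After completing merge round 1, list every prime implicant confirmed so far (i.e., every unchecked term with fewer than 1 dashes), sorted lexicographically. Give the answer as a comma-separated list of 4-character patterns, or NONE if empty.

size-2^0 implicants → 0000(✓)  0001(✓)  0010(✓)  0011(✓)  0110(✓)  0111(✓)  1000(✓)  1010(✓)  1011(✓)  1101(✓)  1110(✓)  1111(✓)
size-2^1 implicants → -000(✓)  -010(✓)  -011(✓)  -110(✓)  -111(✓)  0-10(✓)  0-11(✓)  00-0(✓)  00-1(✓)  000-(✓)  001-(✓)  011-(✓)  1-10(✓)  1-11(✓)  10-0(✓)  101-(✓)  11-1  111-(✓)
size-2^2 implicants → --10(✓)  --11(✓)  -0-0  -01-(✓)  -11-(✓)  0-1-(✓)  00--  1-1-(✓)
size-2^3 implicants → --1-
Unchecked terms (primes): --1-, -0-0, 00--, 11-1

NONE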